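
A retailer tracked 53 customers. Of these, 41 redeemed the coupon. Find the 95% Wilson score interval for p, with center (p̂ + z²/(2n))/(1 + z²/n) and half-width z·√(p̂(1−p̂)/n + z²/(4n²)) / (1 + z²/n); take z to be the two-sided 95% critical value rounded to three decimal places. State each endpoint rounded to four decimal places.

p̂ = 41/53 = 0.77358; z = 1.960, so z² = 3.841600.
1 + z²/n = 1.072483.
Center = (0.77358 + 0.036242)/1.072483 = 0.75509.
Radicand: p̂(1−p̂)/n + z²/(4n²) = 0.003304741 + 0.000341901 = 0.003646642.
Half-width = 1.960·√0.003646642/1.072483 = 0.11036.
So the interval runs from 0.6447 to 0.8655.

(0.6447, 0.8655)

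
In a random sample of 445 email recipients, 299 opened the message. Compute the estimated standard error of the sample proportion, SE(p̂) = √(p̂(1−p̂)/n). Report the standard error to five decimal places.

With x = 299 successes in n = 445, p̂ = 0.67191.
p̂(1−p̂) = 0.220447.
Dividing by n and taking the root: √0.000495387 = 0.02226.

SE = 0.02226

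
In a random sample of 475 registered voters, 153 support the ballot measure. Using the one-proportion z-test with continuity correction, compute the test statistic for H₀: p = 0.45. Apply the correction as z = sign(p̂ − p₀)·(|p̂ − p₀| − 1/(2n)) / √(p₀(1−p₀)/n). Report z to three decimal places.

With x = 153 successes in n = 475, p̂ = 0.32211. p̂ − p₀ = -0.127895.
Continuity correction 1/(2n) = 1/950 = 0.001053.
Corrected numerator: |-0.127895| − 0.001053 = 0.126842.
SE₀ = √(0.45·0.55/475) = 0.022827.
z = (−)0.126842/0.022827 = -5.557.

z = -5.557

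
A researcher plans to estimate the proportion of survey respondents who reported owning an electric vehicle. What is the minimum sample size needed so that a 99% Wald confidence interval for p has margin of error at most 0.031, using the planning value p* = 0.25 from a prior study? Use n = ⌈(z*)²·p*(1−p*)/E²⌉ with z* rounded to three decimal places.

n = 1295

The 99% critical value is z* = 2.576.
p*(1−p*) = 0.25·0.75 = 0.1875.
Required n before rounding: 6.635776 × 0.1875 / 0.031² = 1294.701.
⌈1294.701⌉ = 1295.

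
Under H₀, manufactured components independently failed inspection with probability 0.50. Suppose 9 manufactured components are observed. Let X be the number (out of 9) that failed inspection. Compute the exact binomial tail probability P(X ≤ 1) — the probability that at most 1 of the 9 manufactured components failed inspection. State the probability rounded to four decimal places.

X ~ Binomial(n=9, p=0.50).
P(X ≤ 1) = C(9,0)·0.50^0·0.50^9 + C(9,1)·0.50^1·0.50^8.
= 0.001953 + 0.017578 = 0.0195.

P = 0.0195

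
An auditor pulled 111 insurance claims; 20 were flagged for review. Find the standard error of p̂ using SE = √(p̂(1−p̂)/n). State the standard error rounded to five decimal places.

SE = 0.03648

Sample proportion p̂ = 20/111 = 0.18018.
p̂(1−p̂) = 0.18018·0.81982 = 0.147715.
Dividing by n and taking the root: √0.001330766 = 0.03648.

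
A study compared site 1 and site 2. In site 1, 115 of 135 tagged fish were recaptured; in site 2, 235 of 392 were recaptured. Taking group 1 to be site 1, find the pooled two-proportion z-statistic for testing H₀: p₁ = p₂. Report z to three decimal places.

z = 5.354

p̂₁ = 115/135 = 0.85185, p̂₂ = 235/392 = 0.59949.
Pooling: p̂ = 350/527 = 0.66414.
Pooled SE = √[0.2230592·0.00995843] ≈ 0.047131.
z = (p̂₁ − p̂₂)/SE = (0.85185 − 0.59949)/0.047131 = 0.25236/0.047131 = 5.354.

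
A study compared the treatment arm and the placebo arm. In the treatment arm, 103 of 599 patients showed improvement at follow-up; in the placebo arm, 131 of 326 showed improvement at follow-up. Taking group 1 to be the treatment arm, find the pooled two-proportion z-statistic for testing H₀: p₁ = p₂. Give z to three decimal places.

Sample proportions: p̂₁ = 103/599 = 0.17195 and p̂₂ = 131/326 = 0.40184.
Pooled p̂ = (103+131)/(599+326) = 234/925 = 0.25297.
Pooled SE = √[0.1889776·0.00473693] ≈ 0.029919.
z = (p̂₁ − p̂₂)/SE = (0.17195 − 0.40184)/0.029919 = -0.22989/0.029919 = -7.684.

z = -7.684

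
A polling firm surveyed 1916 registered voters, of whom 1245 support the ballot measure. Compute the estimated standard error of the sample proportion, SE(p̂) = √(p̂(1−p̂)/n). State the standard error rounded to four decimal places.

SE = 0.0109

Sample proportion p̂ = 1245/1916 = 0.64979.
p̂(1−p̂) = 0.64979·0.35021 = 0.227563.
Dividing by n and taking the root: √0.000118770 = 0.0109.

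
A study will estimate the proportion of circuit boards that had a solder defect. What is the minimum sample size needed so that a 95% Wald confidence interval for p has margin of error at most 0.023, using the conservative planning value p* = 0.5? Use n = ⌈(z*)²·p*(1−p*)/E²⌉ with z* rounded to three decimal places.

For 95% confidence, z* = 1.960.
p*(1−p*) = 0.50·0.50 = 0.2500.
Required n before rounding: 3.841600 × 0.2500 / 0.023² = 1815.501.
Rounding up, n = 1816.

n = 1816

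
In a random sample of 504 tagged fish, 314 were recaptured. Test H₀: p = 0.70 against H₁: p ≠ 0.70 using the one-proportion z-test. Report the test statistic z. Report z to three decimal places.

z = -3.771

With x = 314 successes in n = 504, p̂ = 0.62302.
Null standard error: √(0.70·0.30/504) = √0.000416667 = 0.020412.
Test statistic: z = -0.07698/0.020412 = -3.771.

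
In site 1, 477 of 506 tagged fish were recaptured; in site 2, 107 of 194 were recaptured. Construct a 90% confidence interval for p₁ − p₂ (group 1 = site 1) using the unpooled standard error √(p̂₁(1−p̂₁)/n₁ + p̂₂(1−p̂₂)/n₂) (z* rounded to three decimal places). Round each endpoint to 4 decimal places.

(0.3300, 0.4523)

p̂₁ = 477/506 = 0.94269, p̂₂ = 107/194 = 0.55155; p̂₁ − p̂₂ = 0.39114.
Unpooled SE = √(p̂₁(1−p̂₁)/n₁ + p̂₂(1−p̂₂)/n₂) = √(0.000106774 + 0.001274964) = 0.037172.
For 90% confidence, z* = 1.645. Margin = 1.645·0.037172 = 0.06115.
Interval: 0.39114 ± 0.06115 → (0.3300, 0.4523).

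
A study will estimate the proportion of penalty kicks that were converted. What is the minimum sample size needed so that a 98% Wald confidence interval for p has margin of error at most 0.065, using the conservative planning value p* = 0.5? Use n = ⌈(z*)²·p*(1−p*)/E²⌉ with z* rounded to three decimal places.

n = 321

For 98% confidence, z* = 2.326.
p*(1−p*) = 0.50·0.50 = 0.2500.
Required n before rounding: 5.410276 × 0.2500 / 0.065² = 320.135.
Rounding up, n = 321.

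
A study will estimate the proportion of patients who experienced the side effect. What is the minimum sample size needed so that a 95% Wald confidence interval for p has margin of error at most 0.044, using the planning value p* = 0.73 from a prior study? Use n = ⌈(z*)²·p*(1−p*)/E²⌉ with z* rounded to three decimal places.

n = 392

z* = 1.960 at the 95% level.
p*(1−p*) = 0.73·0.27 = 0.1971.
Required n before rounding: 3.841600 × 0.1971 / 0.044² = 391.105.
⌈391.105⌉ = 392.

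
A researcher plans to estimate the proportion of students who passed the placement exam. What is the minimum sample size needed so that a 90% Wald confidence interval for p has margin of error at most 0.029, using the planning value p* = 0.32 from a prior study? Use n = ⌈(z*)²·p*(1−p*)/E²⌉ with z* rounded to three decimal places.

n = 701

For 90% confidence, z* = 1.645.
p*(1−p*) = 0.32·0.68 = 0.2176.
Required n before rounding: 2.706025 × 0.2176 / 0.029² = 700.156.
Rounding up, n = 701.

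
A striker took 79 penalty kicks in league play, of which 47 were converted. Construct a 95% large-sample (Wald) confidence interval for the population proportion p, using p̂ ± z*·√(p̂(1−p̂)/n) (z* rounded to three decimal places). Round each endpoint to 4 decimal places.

(0.4867, 0.7032)

p̂ = 47/79 = 0.59494.
Standard error of p̂: √(0.240987/79) = √0.003050469 = 0.055231.
The 95% critical value is z* = 1.960.
Margin = 1.960·0.055231 = 0.10825.
Interval: 0.59494 ± 0.10825 → (0.4867, 0.7032).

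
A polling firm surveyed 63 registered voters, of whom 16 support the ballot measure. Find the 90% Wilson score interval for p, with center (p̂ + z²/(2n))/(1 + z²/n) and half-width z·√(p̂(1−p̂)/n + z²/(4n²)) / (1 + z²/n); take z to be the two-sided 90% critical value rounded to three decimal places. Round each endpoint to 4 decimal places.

Here p̂ = 16/63 = 0.25397 and z = 1.645 (z² = 2.706025).
1 + z²/n = 1.042953.
Adjusted center: (0.25397 + z²/(2n))/1.042953 = 0.26410.
Radicand: p̂(1−p̂)/n + z²/(4n²) = 0.003007435 + 0.000170448 = 0.003177883.
Half-width = 1.645·√0.003177883/1.042953 = 0.08891.
So the interval runs from 0.1752 to 0.3530.

(0.1752, 0.3530)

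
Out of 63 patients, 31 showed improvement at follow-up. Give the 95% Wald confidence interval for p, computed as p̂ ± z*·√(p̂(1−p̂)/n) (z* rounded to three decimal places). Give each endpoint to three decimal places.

The sample proportion is 31/63 = 0.49206.
Standard error of p̂: √(0.249937/63) = √0.003967254 = 0.062986.
For 95% confidence, z* = 1.960.
Margin = 1.960·0.062986 = 0.12345.
So the interval runs from 0.369 to 0.616.

(0.369, 0.616)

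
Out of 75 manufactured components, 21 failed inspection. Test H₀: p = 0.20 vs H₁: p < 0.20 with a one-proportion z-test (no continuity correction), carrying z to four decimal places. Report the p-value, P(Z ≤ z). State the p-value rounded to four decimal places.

p-value = 0.9584

Sample proportion p̂ = 21/75 = 0.28000.
Null standard error: √(0.20·0.80/75) = √0.002133333 = 0.046188.
z = (p̂ − p₀)/SE = (21/75 − 0.20)/0.046188 ≈ 1.7321.
p-value = P(Z ≤ z) with z = 1.7321 → 0.9584.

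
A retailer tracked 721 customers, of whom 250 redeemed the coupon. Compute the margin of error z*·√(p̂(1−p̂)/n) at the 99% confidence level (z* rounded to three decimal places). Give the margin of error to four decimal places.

With x = 250 successes in n = 721, p̂ = 0.34674.
SE(p̂) = √(0.34674·0.65326/721) = 0.017725.
z* = 2.576 at the 99% level.
So ME = 0.0457.

ME = 0.0457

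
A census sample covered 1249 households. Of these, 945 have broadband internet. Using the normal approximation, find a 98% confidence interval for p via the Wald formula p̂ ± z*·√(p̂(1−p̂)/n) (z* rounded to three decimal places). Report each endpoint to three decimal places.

(0.728, 0.785)

With x = 945 successes in n = 1249, p̂ = 0.75661.
Standard error of p̂: √(0.184154/1249) = √0.000147441 = 0.012143.
For 98% confidence, z* = 2.326.
Margin of error: 2.326 × 0.012143 = 0.02824.
CI: 0.75661 ± 0.02824 = (0.728, 0.785).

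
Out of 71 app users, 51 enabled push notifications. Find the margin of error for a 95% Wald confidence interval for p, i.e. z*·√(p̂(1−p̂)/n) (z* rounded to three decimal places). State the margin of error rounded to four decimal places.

The sample proportion is 51/71 = 0.71831.
SE = √(p̂(1−p̂)/n) = √(0.202341/71) = 0.053384.
z* = 1.960 at the 95% level.
ME = 1.960·0.053384 = 0.1046.

ME = 0.1046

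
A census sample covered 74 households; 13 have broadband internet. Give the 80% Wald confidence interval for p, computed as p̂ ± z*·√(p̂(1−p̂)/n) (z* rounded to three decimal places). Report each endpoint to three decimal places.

(0.119, 0.232)

With x = 13 successes in n = 74, p̂ = 0.17568.
Standard error of p̂: √(0.144814/74) = √0.001956942 = 0.044237.
For 80% confidence, z* = 1.282.
Margin of error: 1.282 × 0.044237 = 0.05671.
Interval: 0.17568 ± 0.05671 → (0.119, 0.232).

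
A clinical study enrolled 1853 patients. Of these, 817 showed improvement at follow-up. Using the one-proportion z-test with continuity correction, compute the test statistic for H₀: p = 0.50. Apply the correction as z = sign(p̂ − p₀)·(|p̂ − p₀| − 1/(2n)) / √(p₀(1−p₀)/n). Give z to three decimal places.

z = -5.064

The sample proportion is 817/1853 = 0.44091. p̂ − p₀ = -0.059093.
1/(2n) = 0.000270.
Corrected numerator: |-0.059093| − 0.000270 = 0.058823.
Under H₀, SE = √(p₀(1−p₀)/n) = √(0.50·0.50/1853) = √0.000134916 = 0.011615.
z = (−)0.058823/0.011615 = -5.064.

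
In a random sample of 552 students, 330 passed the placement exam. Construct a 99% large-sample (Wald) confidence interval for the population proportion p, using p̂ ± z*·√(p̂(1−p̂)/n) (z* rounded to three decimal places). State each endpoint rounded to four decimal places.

p̂ = 330/552 = 0.59783.
SE = √(p̂(1−p̂)/n) = √(0.240430/552) = 0.020870.
The 99% critical value is z* = 2.576.
Margin of error: 2.576 × 0.020870 = 0.05376.
Interval: 0.59783 ± 0.05376 → (0.5441, 0.6516).

(0.5441, 0.6516)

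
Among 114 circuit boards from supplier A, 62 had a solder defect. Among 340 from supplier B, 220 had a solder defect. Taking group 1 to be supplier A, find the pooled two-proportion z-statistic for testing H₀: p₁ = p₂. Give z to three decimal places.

Sample proportions: p̂₁ = 62/114 = 0.54386 and p̂₂ = 220/340 = 0.64706.
Pooled p̂ = (62+220)/(114+340) = 282/454 = 0.62115.
Pooled SE = √[0.2353238·0.01171311] ≈ 0.052501.
z = (p̂₁ − p̂₂)/SE = (0.54386 − 0.64706)/0.052501 = -0.10320/0.052501 = -1.966.

z = -1.966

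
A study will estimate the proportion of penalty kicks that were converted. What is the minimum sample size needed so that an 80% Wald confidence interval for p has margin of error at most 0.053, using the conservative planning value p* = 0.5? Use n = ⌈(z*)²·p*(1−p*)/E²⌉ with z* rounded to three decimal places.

The 80% critical value is z* = 1.282.
p*(1−p*) = 0.50·0.50 = 0.2500.
(z*)²·p*(1−p*)/E² = 1.643524·0.2500/0.002809 = 146.273.
Rounding up, n = 147.

n = 147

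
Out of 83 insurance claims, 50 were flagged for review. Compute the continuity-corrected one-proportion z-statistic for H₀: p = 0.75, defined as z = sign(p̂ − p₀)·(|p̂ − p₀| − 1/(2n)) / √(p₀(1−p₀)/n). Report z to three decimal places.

p̂ = 50/83 = 0.60241. p̂ − p₀ = -0.147590.
1/(2n) = 0.006024.
Corrected numerator: |-0.147590| − 0.006024 = 0.141566.
SE₀ = √(0.75·0.25/83) = 0.047529.
z = −0.141566/0.047529 = -2.979.

z = -2.979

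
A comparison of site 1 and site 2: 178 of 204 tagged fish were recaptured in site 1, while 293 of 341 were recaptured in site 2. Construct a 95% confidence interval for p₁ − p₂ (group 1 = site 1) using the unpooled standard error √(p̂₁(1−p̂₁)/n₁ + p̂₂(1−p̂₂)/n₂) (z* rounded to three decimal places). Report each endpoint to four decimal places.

(-0.0455, 0.0721)

p̂₁ = 0.87255, p̂₂ = 0.85924, so the observed difference is 0.01331.
Unpooled SE = √(p̂₁(1−p̂₁)/n₁ + p̂₂(1−p̂₂)/n₂) = √(0.000545133 + 0.000354687) = 0.029997.
z* = 1.960 at the 95% level. Margin of error = 0.05879.
So the interval runs from -0.0455 to 0.0721.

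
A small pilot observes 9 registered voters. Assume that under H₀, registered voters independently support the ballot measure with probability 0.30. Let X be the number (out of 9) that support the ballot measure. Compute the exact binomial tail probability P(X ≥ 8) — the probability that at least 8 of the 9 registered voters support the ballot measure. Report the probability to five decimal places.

X is binomial with n = 9 and p = 0.30.
P(X ≥ 8) = C(9,8)·0.30^8·0.70^1 + C(9,9)·0.30^9·0.70^0.
= 0.000413 + 0.000020 = 0.00043.

P = 0.00043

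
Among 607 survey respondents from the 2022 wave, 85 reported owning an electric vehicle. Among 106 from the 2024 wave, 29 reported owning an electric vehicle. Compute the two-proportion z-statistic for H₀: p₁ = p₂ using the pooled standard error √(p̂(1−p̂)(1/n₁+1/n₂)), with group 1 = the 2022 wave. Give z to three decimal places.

p̂₁ = 85/607 = 0.14003, p̂₂ = 29/106 = 0.27358.
Pooled p̂ = (85+29)/(607+106) = 114/713 = 0.15989.
Pooled SE = √[0.1343237·0.01108141] ≈ 0.038581.
z = (p̂₁ − p̂₂)/SE = (0.14003 − 0.27358)/0.038581 = -0.13355/0.038581 = -3.462.

z = -3.462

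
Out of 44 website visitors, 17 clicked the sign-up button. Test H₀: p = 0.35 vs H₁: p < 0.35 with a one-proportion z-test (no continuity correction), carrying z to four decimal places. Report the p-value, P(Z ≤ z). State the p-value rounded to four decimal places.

p-value = 0.6935

The sample proportion is 17/44 = 0.38636.
SE₀ = √(0.35·0.65/44) = 0.071906.
z = (p̂ − p₀)/SE = (17/44 − 0.35)/0.071906 ≈ 0.5057.
From the standard normal, P(Z ≤ z) = 0.6935.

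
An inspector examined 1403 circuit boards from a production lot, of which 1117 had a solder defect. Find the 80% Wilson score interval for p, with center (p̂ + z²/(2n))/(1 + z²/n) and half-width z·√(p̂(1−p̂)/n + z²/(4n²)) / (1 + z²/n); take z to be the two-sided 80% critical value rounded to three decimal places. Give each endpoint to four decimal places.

(0.7820, 0.8096)

p̂ = 1117/1403 = 0.79615; z = 1.282, so z² = 1.643524.
1 + z²/n = 1.001171.
Center = (0.79615 + 0.000586)/1.001171 = 0.79580.
Radicand: p̂(1−p̂)/n + z²/(4n²) = 0.000115677 + 0.000000209 = 0.000115886.
Half-width = 1.282·√0.000115886/1.001171 = 0.01378.
CI: 0.79580 ± 0.01378 = (0.7820, 0.8096).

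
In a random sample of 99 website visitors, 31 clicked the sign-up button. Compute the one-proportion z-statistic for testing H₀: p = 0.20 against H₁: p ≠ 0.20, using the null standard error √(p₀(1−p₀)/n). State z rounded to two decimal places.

p̂ = 31/99 = 0.31313.
SE₀ = √(0.20·0.80/99) = 0.040202.
Test statistic: z = 0.11313/0.040202 = 2.81.

z = 2.81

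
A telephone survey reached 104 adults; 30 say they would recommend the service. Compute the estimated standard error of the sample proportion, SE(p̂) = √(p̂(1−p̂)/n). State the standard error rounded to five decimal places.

With x = 30 successes in n = 104, p̂ = 0.28846.
p̂(1−p̂) = 0.205251.
SE = √(0.205251/104) = 0.04442.

SE = 0.04442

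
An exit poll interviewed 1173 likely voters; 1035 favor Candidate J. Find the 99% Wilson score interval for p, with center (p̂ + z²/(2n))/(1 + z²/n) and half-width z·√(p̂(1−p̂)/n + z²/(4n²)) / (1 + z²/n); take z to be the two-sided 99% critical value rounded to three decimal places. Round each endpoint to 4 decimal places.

Here p̂ = 1035/1173 = 0.88235 and z = 2.576 (z² = 6.635776).
Denominator 1 + z²/n = 1 + 6.635776/1173 = 1.005657.
Center = (0.88235 + 0.002829)/1.005657 = 0.88020.
Radicand: p̂(1−p̂)/n + z²/(4n²) = 0.000088496 + 0.000001206 = 0.000089702.
Half-width = 2.576·√0.000089702/1.005657 = 0.02426.
So the interval runs from 0.8559 to 0.9045.

(0.8559, 0.9045)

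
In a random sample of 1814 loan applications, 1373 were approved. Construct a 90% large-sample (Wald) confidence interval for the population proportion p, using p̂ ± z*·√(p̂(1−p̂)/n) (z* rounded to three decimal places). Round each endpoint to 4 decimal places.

Sample proportion p̂ = 1373/1814 = 0.75689.
SE = √(p̂(1−p̂)/n) = √(0.184007/1814) = 0.010072.
z* = 1.645 at the 90% level.
Margin = 1.645·0.010072 = 0.01657.
Interval: 0.75689 ± 0.01657 → (0.7403, 0.7735).

(0.7403, 0.7735)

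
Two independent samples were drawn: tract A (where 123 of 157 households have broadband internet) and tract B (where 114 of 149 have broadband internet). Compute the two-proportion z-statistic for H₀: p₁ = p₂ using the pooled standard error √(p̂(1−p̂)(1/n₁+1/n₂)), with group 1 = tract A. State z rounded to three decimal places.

Sample proportions: p̂₁ = 123/157 = 0.78344 and p̂₂ = 114/149 = 0.76510.
Pooling: p̂ = 237/306 = 0.77451.
Pooled SE = √[0.1746444·0.01308084] ≈ 0.047796.
z = 0.01834/0.047796 = 0.384.

z = 0.384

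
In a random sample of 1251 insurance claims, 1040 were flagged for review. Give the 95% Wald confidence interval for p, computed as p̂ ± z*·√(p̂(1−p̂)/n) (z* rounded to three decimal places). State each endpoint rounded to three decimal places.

(0.811, 0.852)

The sample proportion is 1040/1251 = 0.83133.
SE(p̂) = √(0.83133·0.16867/1251) = 0.010587.
For 95% confidence, z* = 1.960.
Margin of error: 1.960 × 0.010587 = 0.02075.
CI: 0.83133 ± 0.02075 = (0.811, 0.852).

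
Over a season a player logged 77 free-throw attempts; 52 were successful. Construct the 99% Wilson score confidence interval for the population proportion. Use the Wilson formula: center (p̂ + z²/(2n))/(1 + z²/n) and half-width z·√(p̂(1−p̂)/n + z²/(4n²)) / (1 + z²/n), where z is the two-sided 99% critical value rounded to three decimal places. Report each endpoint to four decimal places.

p̂ = 52/77 = 0.67532; z = 2.576, so z² = 6.635776.
Denominator 1 + z²/n = 1 + 6.635776/77 = 1.086179.
Center = (0.67532 + 0.043089)/1.086179 = 0.66141.
Radicand: p̂(1−p̂)/n + z²/(4n²) = 0.002847549 + 0.000279802 = 0.003127351.
Half-width = 2.576·√0.003127351/1.086179 = 0.13263.
Interval: 0.66141 ± 0.13263 → (0.5288, 0.7940).

(0.5288, 0.7940)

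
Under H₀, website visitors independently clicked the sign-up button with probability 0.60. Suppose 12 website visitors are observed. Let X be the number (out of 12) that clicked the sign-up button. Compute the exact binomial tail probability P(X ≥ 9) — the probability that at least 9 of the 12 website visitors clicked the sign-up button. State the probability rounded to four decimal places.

P = 0.2253

X is binomial with n = 12 and p = 0.60.
P(X ≥ 9) = C(12,9)·0.60^9·0.40^3 + C(12,10)·0.60^10·0.40^2 + C(12,11)·0.60^11·0.40^1 + C(12,12)·0.60^12·0.40^0.
= 0.141894 + 0.063852 + 0.017414 + 0.002177 = 0.2253.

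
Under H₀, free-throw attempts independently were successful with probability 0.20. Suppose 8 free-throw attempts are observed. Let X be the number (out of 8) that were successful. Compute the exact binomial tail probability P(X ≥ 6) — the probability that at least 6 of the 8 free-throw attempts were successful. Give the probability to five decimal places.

X ~ Binomial(n=8, p=0.20).
P(X ≥ 6) = C(8,6)·0.20^6·0.80^2 + C(8,7)·0.20^7·0.80^1 + C(8,8)·0.20^8·0.80^0.
= 0.001147 + 0.000082 + 0.000003 = 0.00123.

P = 0.00123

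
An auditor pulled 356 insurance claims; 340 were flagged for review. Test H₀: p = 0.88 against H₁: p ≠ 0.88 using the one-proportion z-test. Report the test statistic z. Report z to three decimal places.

z = 4.358

Sample proportion p̂ = 340/356 = 0.95506.
SE₀ = √(0.88·0.12/356) = 0.017223.
z = (p̂ − p₀)/SE = (0.95506 − 0.88)/0.017223 = 4.358.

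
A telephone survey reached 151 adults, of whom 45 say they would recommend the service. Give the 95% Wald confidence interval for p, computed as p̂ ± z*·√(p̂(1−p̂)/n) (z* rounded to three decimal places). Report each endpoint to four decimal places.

(0.2251, 0.3710)

Sample proportion p̂ = 45/151 = 0.29801.
Standard error of p̂: √(0.209201/151) = √0.001385439 = 0.037221.
For 95% confidence, z* = 1.960.
Margin of error: 1.960 × 0.037221 = 0.07295.
Interval: 0.29801 ± 0.07295 → (0.2251, 0.3710).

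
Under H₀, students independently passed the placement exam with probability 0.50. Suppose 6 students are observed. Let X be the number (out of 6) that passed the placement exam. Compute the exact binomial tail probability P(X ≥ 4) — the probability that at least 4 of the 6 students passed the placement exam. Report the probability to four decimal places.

X ~ Binomial(n=6, p=0.50).
P(X ≥ 4) = C(6,4)·0.50^4·0.50^2 + C(6,5)·0.50^5·0.50^1 + C(6,6)·0.50^6·0.50^0.
= 0.234375 + 0.093750 + 0.015625 = 0.3438.

P = 0.3438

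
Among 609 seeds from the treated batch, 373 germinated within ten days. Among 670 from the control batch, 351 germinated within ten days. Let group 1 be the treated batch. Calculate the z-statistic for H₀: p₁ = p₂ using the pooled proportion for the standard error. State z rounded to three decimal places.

z = 3.193

Sample proportions: p̂₁ = 373/609 = 0.61248 and p̂₂ = 351/670 = 0.52388.
Pooled p̂ = (373+351)/(609+670) = 724/1279 = 0.56607.
SE = √[p̂(1−p̂)(1/n₁+1/n₂)] = √[0.56607·0.43393·(1/609+1/670)] ≈ 0.027748.
z = 0.08860/0.027748 = 3.193.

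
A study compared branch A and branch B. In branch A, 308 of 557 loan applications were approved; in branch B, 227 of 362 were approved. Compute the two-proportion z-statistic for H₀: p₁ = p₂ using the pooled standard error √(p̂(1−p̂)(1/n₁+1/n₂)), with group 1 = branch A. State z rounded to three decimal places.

z = -2.226

p̂₁ = 308/557 = 0.55296, p̂₂ = 227/362 = 0.62707.
Pooling: p̂ = 535/919 = 0.58215.
Pooled SE = √[0.2432506·0.00455776] ≈ 0.033297.
z = -0.07411/0.033297 = -2.226.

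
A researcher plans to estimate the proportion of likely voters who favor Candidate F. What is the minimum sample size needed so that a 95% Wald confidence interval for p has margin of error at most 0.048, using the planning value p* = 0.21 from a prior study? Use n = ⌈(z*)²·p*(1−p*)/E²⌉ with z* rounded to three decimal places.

z* = 1.960 at the 95% level.
p*(1−p*) = 0.1659.
(z*)²·p*(1−p*)/E² = 3.841600·0.1659/0.002304 = 276.615.
⌈276.615⌉ = 277.

n = 277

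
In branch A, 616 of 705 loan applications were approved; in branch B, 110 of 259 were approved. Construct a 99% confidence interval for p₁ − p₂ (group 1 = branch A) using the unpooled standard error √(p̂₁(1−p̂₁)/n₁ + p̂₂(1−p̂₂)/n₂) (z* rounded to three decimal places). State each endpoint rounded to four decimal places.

p̂₁ = 0.87376, p̂₂ = 0.42471, so the observed difference is 0.44905.
Unpooled SE = √(p̂₁(1−p̂₁)/n₁ + p̂₂(1−p̂₂)/n₂) = √(0.000156460 + 0.000943365) = 0.033164.
For 99% confidence, z* = 2.576. Margin of error = 0.08543.
Interval: 0.44905 ± 0.08543 → (0.3636, 0.5345).

(0.3636, 0.5345)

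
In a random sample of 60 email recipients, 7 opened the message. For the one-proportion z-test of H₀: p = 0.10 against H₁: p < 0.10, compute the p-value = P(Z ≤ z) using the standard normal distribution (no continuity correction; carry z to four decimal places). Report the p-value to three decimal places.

p̂ = 7/60 = 0.11667.
SE₀ = √(0.10·0.90/60) = 0.038730.
Test statistic (full precision, shown to 4 dp): z = (7/60 − 0.10)/SE₀ ≈ 0.4303.
p-value = P(Z ≤ z) with z = 0.4303 → 0.667.

p-value = 0.667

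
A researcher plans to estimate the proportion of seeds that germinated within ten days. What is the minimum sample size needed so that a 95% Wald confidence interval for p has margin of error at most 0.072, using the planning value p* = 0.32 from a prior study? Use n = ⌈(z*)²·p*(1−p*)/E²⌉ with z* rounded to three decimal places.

The 95% critical value is z* = 1.960.
p*(1−p*) = 0.2176.
Required n before rounding: 3.841600 × 0.2176 / 0.072² = 161.252.
⌈161.252⌉ = 162.

n = 162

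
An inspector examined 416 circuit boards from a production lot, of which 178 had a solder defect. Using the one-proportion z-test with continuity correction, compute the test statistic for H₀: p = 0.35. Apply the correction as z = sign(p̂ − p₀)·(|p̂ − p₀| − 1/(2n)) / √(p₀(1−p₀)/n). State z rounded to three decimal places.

The sample proportion is 178/416 = 0.42788. p̂ − p₀ = 0.077885.
Continuity correction 1/(2n) = 1/832 = 0.001202.
Corrected numerator: |0.077885| − 0.001202 = 0.076683.
Under H₀, SE = √(p₀(1−p₀)/n) = √(0.35·0.65/416) = √0.000546875 = 0.023385.
z = +0.076683/0.023385 = 3.279.

z = 3.279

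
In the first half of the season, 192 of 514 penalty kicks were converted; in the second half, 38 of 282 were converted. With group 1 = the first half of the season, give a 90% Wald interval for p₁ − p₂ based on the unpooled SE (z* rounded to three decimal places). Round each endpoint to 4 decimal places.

(0.1903, 0.2873)

p̂₁ = 192/514 = 0.37354, p̂₂ = 38/282 = 0.13475; p̂₁ − p̂₂ = 0.23879.
SE = √(0.000455269 + 0.000413453) = √0.000868722 = 0.029474.
For 90% confidence, z* = 1.645. Margin = 1.645·0.029474 = 0.04848.
CI: 0.23879 ± 0.04848 = (0.1903, 0.2873).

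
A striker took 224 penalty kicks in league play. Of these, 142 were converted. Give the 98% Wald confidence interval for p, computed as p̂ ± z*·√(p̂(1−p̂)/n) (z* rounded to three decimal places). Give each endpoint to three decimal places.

(0.559, 0.709)

Sample proportion p̂ = 142/224 = 0.63393.
SE(p̂) = √(0.63393·0.36607/224) = 0.032187.
For 98% confidence, z* = 2.326.
Margin of error: 2.326 × 0.032187 = 0.07487.
So the interval runs from 0.559 to 0.709.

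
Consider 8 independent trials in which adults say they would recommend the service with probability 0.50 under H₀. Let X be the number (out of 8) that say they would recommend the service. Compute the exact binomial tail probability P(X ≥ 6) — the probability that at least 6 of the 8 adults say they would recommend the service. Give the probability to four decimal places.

P = 0.1445

X is binomial with n = 8 and p = 0.50.
P(X ≥ 6) = C(8,6)·0.50^6·0.50^2 + C(8,7)·0.50^7·0.50^1 + C(8,8)·0.50^8·0.50^0.
= 0.109375 + 0.031250 + 0.003906 = 0.1445.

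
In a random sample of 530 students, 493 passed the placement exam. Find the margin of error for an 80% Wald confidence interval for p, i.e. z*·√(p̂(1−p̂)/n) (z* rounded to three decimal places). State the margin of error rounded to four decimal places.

ME = 0.0142

The sample proportion is 493/530 = 0.93019.
SE = √(p̂(1−p̂)/n) = √(0.064938/530) = 0.011069.
The 80% critical value is z* = 1.282.
Margin of error = z*·SE = 1.282 × 0.011069 = 0.0142.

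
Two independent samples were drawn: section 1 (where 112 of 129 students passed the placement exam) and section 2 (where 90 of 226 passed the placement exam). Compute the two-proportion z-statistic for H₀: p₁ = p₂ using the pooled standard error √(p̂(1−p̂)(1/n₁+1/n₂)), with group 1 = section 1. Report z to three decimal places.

z = 8.601

Sample proportions: p̂₁ = 112/129 = 0.86822 and p̂₂ = 90/226 = 0.39823.
Pooled p̂ = (112+90)/(129+226) = 202/355 = 0.56901.
Pooled SE = √[0.2452371·0.01217672] ≈ 0.054646.
z = (p̂₁ − p̂₂)/SE = (0.86822 − 0.39823)/0.054646 = 0.46999/0.054646 = 8.601.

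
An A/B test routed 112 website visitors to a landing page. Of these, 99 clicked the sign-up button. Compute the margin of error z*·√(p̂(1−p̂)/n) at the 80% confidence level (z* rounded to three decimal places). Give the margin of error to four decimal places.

With x = 99 successes in n = 112, p̂ = 0.88393.
SE(p̂) = √(0.88393·0.11607/112) = 0.030267.
The 80% critical value is z* = 1.282.
So ME = 0.0388.

ME = 0.0388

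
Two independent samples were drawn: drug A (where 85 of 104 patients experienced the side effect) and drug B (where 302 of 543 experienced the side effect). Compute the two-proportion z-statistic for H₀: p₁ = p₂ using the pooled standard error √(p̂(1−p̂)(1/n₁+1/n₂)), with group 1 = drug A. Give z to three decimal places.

z = 4.976

Sample proportions: p̂₁ = 85/104 = 0.81731 and p̂₂ = 302/543 = 0.55617.
Pooling: p̂ = 387/647 = 0.59815.
Pooled SE = √[0.2403675·0.01145701] ≈ 0.052478.
z = (p̂₁ − p̂₂)/SE = (0.81731 − 0.55617)/0.052478 = 0.26114/0.052478 = 4.976.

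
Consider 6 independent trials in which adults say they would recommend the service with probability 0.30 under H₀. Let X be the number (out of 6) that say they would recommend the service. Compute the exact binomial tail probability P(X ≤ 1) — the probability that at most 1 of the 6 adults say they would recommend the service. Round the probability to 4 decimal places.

P = 0.4202

X ~ Binomial(n=6, p=0.30).
P(X ≤ 1) = C(6,0)·0.30^0·0.70^6 + C(6,1)·0.30^1·0.70^5.
= 0.117649 + 0.302526 = 0.4202.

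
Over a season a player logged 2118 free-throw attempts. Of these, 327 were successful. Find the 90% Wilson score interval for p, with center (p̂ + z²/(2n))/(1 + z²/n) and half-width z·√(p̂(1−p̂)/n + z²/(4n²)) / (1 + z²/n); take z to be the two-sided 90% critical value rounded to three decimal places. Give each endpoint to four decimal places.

(0.1419, 0.1677)

p̂ = 327/2118 = 0.15439; z = 1.645, so z² = 2.706025.
1 + z²/n = 1.001278.
Center = (0.15439 + 0.000639)/1.001278 = 0.15483.
Radicand: p̂(1−p̂)/n + z²/(4n²) = 0.000061640 + 0.000000151 = 0.000061791.
Half-width = 1.645·√0.000061791/1.001278 = 0.01291.
So the interval runs from 0.1419 to 0.1677.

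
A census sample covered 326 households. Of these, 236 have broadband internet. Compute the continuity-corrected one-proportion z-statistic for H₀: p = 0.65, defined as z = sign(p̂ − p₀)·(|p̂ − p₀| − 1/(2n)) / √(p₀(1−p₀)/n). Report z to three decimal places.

Sample proportion p̂ = 236/326 = 0.72393. p̂ − p₀ = 0.073926.
1/(2n) = 0.001534.
Corrected numerator: |0.073926| − 0.001534 = 0.072392.
SE₀ = √(0.65·0.35/326) = 0.026417.
z = +0.072392/0.026417 = 2.740.

z = 2.740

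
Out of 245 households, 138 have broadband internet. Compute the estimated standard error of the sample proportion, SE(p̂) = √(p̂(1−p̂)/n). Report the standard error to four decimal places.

p̂ = 138/245 = 0.56327.
p̂(1−p̂) = 0.245997.
SE = √(0.245997/245) = √0.001004069 = 0.0317.

SE = 0.0317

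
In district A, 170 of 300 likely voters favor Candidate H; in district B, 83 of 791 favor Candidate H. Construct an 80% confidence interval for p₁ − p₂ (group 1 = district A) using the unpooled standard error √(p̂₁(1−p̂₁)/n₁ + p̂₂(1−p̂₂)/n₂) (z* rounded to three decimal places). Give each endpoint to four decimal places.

p̂₁ = 0.56667, p̂₂ = 0.10493, so the observed difference is 0.46174.
Unpooled SE = √(p̂₁(1−p̂₁)/n₁ + p̂₂(1−p̂₂)/n₂) = √(0.000818519 + 0.000118736) = 0.030615.
For 80% confidence, z* = 1.282. Margin = 1.282·0.030615 = 0.03925.
So the interval runs from 0.4225 to 0.5010.

(0.4225, 0.5010)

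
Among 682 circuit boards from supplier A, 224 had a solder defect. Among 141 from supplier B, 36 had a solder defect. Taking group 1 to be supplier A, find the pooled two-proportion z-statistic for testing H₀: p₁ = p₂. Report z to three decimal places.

z = 1.700

Sample proportions: p̂₁ = 224/682 = 0.32845 and p̂₂ = 36/141 = 0.25532.
Pooled p̂ = (224+36)/(682+141) = 260/823 = 0.31592.
SE = √[p̂(1−p̂)(1/n₁+1/n₂)] = √[0.31592·0.68408·(1/682+1/141)] ≈ 0.043007.
z = 0.07313/0.043007 = 1.700.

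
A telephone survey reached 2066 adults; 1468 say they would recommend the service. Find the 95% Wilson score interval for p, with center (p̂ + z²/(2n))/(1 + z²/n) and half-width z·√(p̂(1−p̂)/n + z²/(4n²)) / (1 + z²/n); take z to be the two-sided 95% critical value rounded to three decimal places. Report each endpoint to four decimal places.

p̂ = 1468/2066 = 0.71055; z = 1.960, so z² = 3.841600.
1 + z²/n = 1.001859.
Center = (0.71055 + 0.000930)/1.001859 = 0.71016.
Radicand: p̂(1−p̂)/n + z²/(4n²) = 0.000099549 + 0.000000225 = 0.000099774.
Half-width = z·√(radicand)/denom = 1.960·0.009989/1.001859 = 0.01954.
CI: 0.71016 ± 0.01954 = (0.6906, 0.7297).

(0.6906, 0.7297)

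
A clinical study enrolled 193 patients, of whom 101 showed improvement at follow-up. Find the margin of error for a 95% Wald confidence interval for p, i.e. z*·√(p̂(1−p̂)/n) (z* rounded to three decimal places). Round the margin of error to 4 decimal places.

ME = 0.0705

p̂ = 101/193 = 0.52332.
Standard error of p̂: √(0.249456/193) = √0.001292520 = 0.035952.
For 95% confidence, z* = 1.960.
Margin of error = z*·SE = 1.960 × 0.035952 = 0.0705.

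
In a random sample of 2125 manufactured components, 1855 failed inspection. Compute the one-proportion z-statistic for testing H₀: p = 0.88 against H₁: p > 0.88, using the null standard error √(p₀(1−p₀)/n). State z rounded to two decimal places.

z = -1.00

p̂ = 1855/2125 = 0.87294.
SE₀ = √(0.88·0.12/2125) = 0.007049.
Test statistic: z = -0.00706/0.007049 = -1.00.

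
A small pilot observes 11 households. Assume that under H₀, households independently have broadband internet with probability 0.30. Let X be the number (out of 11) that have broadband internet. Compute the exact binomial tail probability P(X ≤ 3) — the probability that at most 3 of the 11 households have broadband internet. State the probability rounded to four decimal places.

X ~ Binomial(n=11, p=0.30).
P(X ≤ 3) = C(11,0)·0.30^0·0.70^11 + C(11,1)·0.30^1·0.70^10 + C(11,2)·0.30^2·0.70^9 + C(11,3)·0.30^3·0.70^8.
= 0.019773 + 0.093217 + 0.199750 + 0.256822 = 0.5696.

P = 0.5696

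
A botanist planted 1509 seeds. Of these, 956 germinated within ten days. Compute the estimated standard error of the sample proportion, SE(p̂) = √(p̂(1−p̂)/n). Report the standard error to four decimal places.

The sample proportion is 956/1509 = 0.63353.
p̂(1−p̂) = 0.232170.
Dividing by n and taking the root: √0.000153857 = 0.0124.

SE = 0.0124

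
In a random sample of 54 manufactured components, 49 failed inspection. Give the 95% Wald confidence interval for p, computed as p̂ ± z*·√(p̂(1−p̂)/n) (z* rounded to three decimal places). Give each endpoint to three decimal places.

The sample proportion is 49/54 = 0.90741.
SE(p̂) = √(0.90741·0.09259/54) = 0.039445.
For 95% confidence, z* = 1.960.
Margin of error: 1.960 × 0.039445 = 0.07731.
So the interval runs from 0.830 to 0.985.

(0.830, 0.985)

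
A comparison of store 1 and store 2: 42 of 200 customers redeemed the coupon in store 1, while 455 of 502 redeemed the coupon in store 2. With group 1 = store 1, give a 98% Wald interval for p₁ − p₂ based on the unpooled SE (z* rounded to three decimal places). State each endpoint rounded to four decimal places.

p̂₁ = 42/200 = 0.21000, p̂₂ = 455/502 = 0.90637; p̂₁ − p̂₂ = -0.69637.
Unpooled SE = √(p̂₁(1−p̂₁)/n₁ + p̂₂(1−p̂₂)/n₂) = √(0.000829500 + 0.000169043) = 0.031600.
For 98% confidence, z* = 2.326. Margin = 2.326·0.031600 = 0.07350.
So the interval runs from -0.7699 to -0.6229.

(-0.7699, -0.6229)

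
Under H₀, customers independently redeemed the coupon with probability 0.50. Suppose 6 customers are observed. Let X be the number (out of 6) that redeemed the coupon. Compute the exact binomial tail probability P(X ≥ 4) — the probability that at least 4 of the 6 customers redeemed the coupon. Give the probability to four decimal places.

P = 0.3438

X ~ Binomial(n=6, p=0.50).
P(X ≥ 4) = C(6,4)·0.50^4·0.50^2 + C(6,5)·0.50^5·0.50^1 + C(6,6)·0.50^6·0.50^0.
= 0.234375 + 0.093750 + 0.015625 = 0.3438.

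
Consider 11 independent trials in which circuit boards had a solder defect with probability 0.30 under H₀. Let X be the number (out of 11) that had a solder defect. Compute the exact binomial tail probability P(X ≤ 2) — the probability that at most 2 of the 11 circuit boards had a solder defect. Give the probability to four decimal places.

X is binomial with n = 11 and p = 0.30.
P(X ≤ 2) = C(11,0)·0.30^0·0.70^11 + C(11,1)·0.30^1·0.70^10 + C(11,2)·0.30^2·0.70^9.
= 0.019773 + 0.093217 + 0.199750 = 0.3127.

P = 0.3127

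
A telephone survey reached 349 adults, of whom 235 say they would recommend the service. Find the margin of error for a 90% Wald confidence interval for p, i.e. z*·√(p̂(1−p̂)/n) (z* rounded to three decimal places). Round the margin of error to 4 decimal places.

With x = 235 successes in n = 349, p̂ = 0.67335.
Standard error of p̂: √(0.219949/349) = √0.000630226 = 0.025104.
For 90% confidence, z* = 1.645.
Margin of error = z*·SE = 1.645 × 0.025104 = 0.0413.

ME = 0.0413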